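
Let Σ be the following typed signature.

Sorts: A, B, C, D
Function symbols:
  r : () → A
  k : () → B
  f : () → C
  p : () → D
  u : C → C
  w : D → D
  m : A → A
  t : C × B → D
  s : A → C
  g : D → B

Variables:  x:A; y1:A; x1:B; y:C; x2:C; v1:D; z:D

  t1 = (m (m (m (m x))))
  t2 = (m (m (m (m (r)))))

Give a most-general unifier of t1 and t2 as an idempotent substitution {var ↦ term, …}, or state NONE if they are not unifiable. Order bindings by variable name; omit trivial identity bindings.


{x ↦ (r)}


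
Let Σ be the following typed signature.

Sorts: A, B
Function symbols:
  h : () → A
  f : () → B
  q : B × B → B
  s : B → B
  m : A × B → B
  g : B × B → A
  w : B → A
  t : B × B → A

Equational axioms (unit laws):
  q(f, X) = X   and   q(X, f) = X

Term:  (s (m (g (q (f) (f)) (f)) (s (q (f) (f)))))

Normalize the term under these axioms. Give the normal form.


1. (s (m (g (q (f) (f)) (f)) (s (q (f) (f)))))  →  (s (m (g (f) (f)) (s (q (f) (f)))))
2. (s (m (g (f) (f)) (s (q (f) (f)))))  →  (s (m (g (f) (f)) (s (f))))

normal form = (s (m (g (f) (f)) (s (f))))


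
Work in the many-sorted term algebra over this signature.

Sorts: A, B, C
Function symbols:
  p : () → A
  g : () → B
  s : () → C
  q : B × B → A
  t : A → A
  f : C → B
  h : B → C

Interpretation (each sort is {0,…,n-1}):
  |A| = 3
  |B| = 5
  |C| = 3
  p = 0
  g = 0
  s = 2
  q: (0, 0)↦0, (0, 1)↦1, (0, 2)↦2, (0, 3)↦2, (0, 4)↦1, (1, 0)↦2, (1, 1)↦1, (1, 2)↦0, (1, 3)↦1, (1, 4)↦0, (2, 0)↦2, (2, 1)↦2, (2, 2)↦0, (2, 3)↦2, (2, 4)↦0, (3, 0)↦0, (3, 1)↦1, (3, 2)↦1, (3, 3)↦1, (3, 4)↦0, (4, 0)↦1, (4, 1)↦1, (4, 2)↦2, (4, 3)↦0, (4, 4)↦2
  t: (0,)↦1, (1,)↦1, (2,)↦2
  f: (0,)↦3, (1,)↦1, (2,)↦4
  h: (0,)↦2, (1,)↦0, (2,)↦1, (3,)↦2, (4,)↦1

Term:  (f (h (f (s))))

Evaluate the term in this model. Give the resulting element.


value = 1

  s = 2
  (f (s)) = f(2,) = 4
  (h (f (s))) = h(4,) = 1
  (f (h (f (s)))) = f(1,) = 1


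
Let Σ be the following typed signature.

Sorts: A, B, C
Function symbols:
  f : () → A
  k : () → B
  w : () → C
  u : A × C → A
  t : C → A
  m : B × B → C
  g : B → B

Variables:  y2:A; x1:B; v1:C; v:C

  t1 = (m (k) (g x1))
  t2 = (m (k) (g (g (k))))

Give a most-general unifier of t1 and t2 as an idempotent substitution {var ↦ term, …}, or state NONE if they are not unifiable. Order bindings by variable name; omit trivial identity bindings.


{x1 ↦ (g (k))}


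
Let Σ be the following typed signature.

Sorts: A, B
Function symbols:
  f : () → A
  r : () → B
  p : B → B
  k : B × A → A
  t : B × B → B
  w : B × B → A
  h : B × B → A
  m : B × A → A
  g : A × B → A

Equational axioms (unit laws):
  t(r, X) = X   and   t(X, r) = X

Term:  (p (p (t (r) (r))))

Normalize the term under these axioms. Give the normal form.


1. (p (p (t (r) (r))))  →  (p (p (r)))

normal form = (p (p (r)))


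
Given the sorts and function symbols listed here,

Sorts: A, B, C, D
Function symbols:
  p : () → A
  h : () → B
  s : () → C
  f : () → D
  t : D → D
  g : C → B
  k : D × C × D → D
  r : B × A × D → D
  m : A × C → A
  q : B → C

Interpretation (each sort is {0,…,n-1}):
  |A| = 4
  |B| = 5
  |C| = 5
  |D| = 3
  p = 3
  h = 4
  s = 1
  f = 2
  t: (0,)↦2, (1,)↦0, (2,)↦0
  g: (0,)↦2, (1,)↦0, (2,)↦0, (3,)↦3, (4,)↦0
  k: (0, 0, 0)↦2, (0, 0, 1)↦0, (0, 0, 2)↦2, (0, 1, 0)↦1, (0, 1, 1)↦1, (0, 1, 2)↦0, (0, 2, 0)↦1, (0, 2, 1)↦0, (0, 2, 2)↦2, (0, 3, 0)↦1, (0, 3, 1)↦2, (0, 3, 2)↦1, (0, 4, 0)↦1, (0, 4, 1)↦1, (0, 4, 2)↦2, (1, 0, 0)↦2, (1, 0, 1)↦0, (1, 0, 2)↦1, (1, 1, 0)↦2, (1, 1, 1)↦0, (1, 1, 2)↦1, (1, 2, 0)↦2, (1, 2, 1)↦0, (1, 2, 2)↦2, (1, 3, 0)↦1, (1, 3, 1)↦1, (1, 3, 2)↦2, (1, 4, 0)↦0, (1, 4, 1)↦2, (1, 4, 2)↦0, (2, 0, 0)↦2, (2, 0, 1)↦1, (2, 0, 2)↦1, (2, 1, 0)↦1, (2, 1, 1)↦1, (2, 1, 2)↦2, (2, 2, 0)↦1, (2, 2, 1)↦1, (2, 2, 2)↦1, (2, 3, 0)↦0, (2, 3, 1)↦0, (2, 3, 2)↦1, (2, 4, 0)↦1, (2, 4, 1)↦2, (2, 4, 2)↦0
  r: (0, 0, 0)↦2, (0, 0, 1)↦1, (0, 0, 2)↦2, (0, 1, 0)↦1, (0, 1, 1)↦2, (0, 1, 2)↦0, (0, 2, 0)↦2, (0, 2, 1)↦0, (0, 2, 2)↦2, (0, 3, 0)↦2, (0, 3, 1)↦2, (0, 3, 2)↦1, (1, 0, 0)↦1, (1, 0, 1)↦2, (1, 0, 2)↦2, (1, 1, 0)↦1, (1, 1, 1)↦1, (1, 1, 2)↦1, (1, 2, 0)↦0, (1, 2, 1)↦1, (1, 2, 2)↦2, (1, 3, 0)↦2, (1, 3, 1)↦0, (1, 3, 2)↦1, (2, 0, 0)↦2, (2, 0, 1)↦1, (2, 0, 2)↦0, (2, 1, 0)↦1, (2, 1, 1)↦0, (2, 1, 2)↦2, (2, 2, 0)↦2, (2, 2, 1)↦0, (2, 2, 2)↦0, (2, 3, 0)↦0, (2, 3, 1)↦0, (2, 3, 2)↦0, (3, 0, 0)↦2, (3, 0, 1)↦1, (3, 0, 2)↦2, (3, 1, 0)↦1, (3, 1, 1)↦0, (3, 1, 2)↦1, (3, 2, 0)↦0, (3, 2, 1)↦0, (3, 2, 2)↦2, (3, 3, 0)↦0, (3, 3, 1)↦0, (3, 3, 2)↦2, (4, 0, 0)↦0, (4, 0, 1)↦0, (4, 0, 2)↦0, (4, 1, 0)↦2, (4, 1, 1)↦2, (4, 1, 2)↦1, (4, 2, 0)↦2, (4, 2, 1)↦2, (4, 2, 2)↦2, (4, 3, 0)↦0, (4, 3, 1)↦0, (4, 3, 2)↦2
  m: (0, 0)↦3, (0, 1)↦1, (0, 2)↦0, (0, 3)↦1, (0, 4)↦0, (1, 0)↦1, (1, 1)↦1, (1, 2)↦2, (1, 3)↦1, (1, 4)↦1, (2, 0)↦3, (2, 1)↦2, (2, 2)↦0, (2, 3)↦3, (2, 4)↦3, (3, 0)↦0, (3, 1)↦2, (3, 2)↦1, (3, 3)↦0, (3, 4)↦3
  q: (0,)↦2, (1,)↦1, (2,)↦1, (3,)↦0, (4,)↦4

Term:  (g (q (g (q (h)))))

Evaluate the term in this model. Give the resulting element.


  h = 4
  (q (h)) = q(4,) = 4
  (g (q (h))) = g(4,) = 0
  (q (g (q (h)))) = q(0,) = 2
  (g (q (g (q (h))))) = g(2,) = 0

value = 0


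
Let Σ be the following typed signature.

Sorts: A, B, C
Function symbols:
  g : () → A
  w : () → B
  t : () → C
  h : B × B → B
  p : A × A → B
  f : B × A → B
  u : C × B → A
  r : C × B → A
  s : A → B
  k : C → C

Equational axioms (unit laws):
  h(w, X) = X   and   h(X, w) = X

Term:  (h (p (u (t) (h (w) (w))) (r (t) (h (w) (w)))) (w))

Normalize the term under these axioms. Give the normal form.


normal form = (p (u (t) (w)) (r (t) (w)))

1. (h (p (u (t) (h (w) (w))) (r (t) (h (w) (w)))) (w))  →  (p (u (t) (h (w) (w))) (r (t) (h (w) (w))))
2. (p (u (t) (h (w) (w))) (r (t) (h (w) (w))))  →  (p (u (t) (w)) (r (t) (h (w) (w))))
3. (p (u (t) (w)) (r (t) (h (w) (w))))  →  (p (u (t) (w)) (r (t) (w)))


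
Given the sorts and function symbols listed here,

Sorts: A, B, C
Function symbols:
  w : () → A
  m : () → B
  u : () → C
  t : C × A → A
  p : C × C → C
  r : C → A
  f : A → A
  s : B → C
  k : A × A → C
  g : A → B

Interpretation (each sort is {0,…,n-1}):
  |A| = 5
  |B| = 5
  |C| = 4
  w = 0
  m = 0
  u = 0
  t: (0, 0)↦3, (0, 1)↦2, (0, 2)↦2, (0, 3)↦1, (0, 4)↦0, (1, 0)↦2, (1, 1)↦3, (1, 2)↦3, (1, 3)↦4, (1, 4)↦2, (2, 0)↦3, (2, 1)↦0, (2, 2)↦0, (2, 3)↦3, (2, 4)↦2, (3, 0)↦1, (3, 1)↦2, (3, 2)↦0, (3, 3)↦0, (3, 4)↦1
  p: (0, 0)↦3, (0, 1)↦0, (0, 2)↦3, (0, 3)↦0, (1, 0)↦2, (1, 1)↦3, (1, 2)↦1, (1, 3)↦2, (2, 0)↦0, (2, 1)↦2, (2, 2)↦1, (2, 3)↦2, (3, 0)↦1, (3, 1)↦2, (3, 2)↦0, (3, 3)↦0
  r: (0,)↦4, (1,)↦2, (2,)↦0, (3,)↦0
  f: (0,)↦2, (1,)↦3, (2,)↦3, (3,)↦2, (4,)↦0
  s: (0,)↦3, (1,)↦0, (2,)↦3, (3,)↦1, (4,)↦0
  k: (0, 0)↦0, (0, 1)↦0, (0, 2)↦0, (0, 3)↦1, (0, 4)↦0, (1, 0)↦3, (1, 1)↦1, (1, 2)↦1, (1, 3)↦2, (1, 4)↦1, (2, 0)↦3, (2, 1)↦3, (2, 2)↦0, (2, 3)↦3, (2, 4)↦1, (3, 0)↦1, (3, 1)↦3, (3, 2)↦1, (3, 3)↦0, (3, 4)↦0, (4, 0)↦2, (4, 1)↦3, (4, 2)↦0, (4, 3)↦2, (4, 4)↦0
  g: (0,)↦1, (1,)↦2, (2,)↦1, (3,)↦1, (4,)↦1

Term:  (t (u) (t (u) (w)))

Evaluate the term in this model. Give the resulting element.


value = 1

  u = 0
  u = 0
  w = 0
  (t (u) (w)) = t(0, 0) = 3
  (t (u) (t (u) (w))) = t(0, 3) = 1


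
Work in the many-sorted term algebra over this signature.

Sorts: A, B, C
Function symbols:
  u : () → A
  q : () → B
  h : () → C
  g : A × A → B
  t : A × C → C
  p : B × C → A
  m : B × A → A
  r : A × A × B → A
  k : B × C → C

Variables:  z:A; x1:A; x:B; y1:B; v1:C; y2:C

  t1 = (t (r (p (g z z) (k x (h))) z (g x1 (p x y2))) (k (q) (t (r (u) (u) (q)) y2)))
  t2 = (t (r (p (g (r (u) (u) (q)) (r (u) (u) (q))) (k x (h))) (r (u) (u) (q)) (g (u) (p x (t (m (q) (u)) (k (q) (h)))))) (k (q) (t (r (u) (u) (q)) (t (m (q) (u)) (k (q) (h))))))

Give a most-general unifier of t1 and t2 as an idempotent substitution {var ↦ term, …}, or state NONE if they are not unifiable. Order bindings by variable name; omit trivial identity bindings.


{x1 ↦ (u), y2 ↦ (t (m (q) (u)) (k (q) (h))), z ↦ (r (u) (u) (q))}


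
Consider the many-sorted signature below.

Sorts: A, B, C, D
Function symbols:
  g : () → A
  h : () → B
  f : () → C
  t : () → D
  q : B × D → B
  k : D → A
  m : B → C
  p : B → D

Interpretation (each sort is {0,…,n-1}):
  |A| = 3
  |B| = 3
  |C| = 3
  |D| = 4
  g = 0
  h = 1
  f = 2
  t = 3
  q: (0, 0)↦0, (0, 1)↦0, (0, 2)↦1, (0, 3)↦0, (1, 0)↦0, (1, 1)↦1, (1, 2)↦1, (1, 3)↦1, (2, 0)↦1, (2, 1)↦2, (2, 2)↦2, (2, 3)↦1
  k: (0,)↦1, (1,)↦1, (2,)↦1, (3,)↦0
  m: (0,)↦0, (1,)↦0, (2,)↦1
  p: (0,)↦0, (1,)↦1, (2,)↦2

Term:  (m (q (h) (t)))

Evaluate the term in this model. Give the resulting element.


  h = 1
  t = 3
  (q (h) (t)) = q(1, 3) = 1
  (m (q (h) (t))) = m(1,) = 0

value = 0


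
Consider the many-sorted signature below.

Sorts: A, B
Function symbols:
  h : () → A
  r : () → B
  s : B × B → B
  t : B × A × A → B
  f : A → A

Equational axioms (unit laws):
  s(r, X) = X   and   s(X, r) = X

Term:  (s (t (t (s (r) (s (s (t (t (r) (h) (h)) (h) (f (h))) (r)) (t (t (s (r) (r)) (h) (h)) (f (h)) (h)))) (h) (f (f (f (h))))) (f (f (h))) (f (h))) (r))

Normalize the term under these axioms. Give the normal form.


normal form = (t (t (s (t (t (r) (h) (h)) (h) (f (h))) (t (t (r) (h) (h)) (f (h)) (h))) (h) (f (f (f (h))))) (f (f (h))) (f (h)))

1. (s (t (t (s (r) (s (s (t (t (r) (h) (h)) (h) (f (h))) (r)) (t (t (s (r) (r)) (h) (h)) (f (h)) (h)))) (h) (f (f (f (h))))) (f (f (h))) (f (h))) (r))  →  (t (t (s (r) (s (s (t (t (r) (h) (h)) (h) (f (h))) (r)) (t (t (s (r) (r)) (h) (h)) (f (h)) (h)))) (h) (f (f (f (h))))) (f (f (h))) (f (h)))
2. (t (t (s (r) (s (s (t (t (r) (h) (h)) (h) (f (h))) (r)) (t (t (s (r) (r)) (h) (h)) (f (h)) (h)))) (h) (f (f (f (h))))) (f (f (h))) (f (h)))  →  (t (t (s (s (t (t (r) (h) (h)) (h) (f (h))) (r)) (t (t (s (r) (r)) (h) (h)) (f (h)) (h))) (h) (f (f (f (h))))) (f (f (h))) (f (h)))
3. (t (t (s (s (t (t (r) (h) (h)) (h) (f (h))) (r)) (t (t (s (r) (r)) (h) (h)) (f (h)) (h))) (h) (f (f (f (h))))) (f (f (h))) (f (h)))  →  (t (t (s (t (t (r) (h) (h)) (h) (f (h))) (t (t (s (r) (r)) (h) (h)) (f (h)) (h))) (h) (f (f (f (h))))) (f (f (h))) (f (h)))
4. (t (t (s (t (t (r) (h) (h)) (h) (f (h))) (t (t (s (r) (r)) (h) (h)) (f (h)) (h))) (h) (f (f (f (h))))) (f (f (h))) (f (h)))  →  (t (t (s (t (t (r) (h) (h)) (h) (f (h))) (t (t (r) (h) (h)) (f (h)) (h))) (h) (f (f (f (h))))) (f (f (h))) (f (h)))


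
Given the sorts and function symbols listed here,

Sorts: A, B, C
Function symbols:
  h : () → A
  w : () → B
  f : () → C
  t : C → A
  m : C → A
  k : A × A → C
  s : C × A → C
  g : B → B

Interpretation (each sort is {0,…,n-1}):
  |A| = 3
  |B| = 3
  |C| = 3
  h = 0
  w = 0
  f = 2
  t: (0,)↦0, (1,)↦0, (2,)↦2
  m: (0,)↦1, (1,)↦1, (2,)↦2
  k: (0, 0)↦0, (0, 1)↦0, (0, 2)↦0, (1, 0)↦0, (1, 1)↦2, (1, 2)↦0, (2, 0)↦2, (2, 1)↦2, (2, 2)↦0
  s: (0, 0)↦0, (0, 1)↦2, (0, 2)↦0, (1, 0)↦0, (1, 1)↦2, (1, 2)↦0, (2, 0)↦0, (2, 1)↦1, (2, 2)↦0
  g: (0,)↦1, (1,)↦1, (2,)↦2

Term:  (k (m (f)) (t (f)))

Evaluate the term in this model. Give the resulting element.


value = 0

  f = 2
  (m (f)) = m(2,) = 2
  f = 2
  (t (f)) = t(2,) = 2
  (k (m (f)) (t (f))) = k(2, 2) = 0


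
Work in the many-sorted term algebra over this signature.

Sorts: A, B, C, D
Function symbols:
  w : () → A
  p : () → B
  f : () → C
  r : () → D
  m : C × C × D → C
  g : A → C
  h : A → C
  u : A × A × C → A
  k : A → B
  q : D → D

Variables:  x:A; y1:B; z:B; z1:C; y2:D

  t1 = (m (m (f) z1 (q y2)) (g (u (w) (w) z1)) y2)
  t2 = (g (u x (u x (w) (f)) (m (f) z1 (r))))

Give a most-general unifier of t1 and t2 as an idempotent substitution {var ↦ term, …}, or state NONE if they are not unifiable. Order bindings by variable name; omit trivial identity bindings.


NONE (not unifiable)

head clash or occurs-check failure — not unifiable


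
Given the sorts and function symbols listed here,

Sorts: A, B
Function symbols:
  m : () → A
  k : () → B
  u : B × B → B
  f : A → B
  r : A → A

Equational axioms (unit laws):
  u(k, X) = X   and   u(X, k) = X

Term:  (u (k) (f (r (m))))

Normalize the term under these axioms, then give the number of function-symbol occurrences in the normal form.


1. (u (k) (f (r (m))))  →  (f (r (m)))
normal form: (f (r (m)))

size = 3


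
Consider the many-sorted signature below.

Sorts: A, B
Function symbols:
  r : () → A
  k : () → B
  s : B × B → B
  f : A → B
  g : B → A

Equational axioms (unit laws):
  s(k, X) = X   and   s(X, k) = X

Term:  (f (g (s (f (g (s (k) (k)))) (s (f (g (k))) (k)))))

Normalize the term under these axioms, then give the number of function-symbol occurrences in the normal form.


size = 9

1. (f (g (s (f (g (s (k) (k)))) (s (f (g (k))) (k)))))  →  (f (g (s (f (g (k))) (s (f (g (k))) (k)))))
2. (f (g (s (f (g (k))) (s (f (g (k))) (k)))))  →  (f (g (s (f (g (k))) (f (g (k))))))
normal form: (f (g (s (f (g (k))) (f (g (k))))))


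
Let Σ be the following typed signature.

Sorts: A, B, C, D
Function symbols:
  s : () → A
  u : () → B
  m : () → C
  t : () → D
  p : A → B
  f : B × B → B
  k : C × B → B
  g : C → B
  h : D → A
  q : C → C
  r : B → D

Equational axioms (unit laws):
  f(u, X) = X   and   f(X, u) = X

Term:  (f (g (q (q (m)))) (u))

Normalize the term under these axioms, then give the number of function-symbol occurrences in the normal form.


size = 4

1. (f (g (q (q (m)))) (u))  →  (g (q (q (m))))
normal form: (g (q (q (m))))


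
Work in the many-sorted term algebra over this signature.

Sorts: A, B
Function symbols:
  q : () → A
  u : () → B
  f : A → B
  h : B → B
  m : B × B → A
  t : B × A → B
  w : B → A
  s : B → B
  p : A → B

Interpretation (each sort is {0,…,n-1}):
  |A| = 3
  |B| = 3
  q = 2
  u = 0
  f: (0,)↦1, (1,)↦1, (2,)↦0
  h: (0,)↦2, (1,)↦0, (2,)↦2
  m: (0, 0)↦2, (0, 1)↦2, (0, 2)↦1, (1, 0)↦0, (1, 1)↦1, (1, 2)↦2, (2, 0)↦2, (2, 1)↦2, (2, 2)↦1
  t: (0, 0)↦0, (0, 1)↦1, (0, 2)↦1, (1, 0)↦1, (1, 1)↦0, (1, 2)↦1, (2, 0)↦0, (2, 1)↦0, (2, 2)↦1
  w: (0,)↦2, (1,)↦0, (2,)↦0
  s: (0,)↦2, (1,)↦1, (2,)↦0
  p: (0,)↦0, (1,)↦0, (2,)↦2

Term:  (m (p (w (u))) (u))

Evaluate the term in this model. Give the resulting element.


  u = 0
  (w (u)) = w(0,) = 2
  (p (w (u))) = p(2,) = 2
  u = 0
  (m (p (w (u))) (u)) = m(2, 0) = 2

value = 2


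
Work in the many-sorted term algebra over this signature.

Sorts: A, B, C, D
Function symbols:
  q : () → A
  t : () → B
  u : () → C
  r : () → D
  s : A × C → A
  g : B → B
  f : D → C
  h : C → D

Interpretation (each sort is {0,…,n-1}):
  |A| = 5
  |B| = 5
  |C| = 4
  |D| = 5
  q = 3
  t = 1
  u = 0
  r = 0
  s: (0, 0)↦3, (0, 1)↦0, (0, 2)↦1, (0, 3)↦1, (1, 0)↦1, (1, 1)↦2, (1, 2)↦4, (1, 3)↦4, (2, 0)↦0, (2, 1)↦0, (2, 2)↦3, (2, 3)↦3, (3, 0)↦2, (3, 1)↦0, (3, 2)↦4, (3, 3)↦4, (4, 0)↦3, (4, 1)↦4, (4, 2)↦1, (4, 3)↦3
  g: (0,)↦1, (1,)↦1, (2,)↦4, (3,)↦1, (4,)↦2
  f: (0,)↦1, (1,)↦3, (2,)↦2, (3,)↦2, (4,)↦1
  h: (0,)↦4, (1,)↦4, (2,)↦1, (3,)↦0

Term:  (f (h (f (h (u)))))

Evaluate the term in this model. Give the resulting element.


  u = 0
  (h (u)) = h(0,) = 4
  (f (h (u))) = f(4,) = 1
  (h (f (h (u)))) = h(1,) = 4
  (f (h (f (h (u))))) = f(4,) = 1

value = 1


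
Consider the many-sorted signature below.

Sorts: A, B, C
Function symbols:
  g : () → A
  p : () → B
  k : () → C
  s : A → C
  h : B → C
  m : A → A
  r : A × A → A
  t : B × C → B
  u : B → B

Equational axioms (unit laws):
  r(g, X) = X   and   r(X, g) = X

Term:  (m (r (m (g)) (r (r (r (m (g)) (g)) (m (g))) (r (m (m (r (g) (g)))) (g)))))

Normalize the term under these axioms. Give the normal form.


1. (m (r (m (g)) (r (r (r (m (g)) (g)) (m (g))) (r (m (m (r (g) (g)))) (g)))))  →  (m (r (m (g)) (r (r (m (g)) (m (g))) (r (m (m (r (g) (g)))) (g)))))
2. (m (r (m (g)) (r (r (m (g)) (m (g))) (r (m (m (r (g) (g)))) (g)))))  →  (m (r (m (g)) (r (r (m (g)) (m (g))) (m (m (r (g) (g)))))))
3. (m (r (m (g)) (r (r (m (g)) (m (g))) (m (m (r (g) (g)))))))  →  (m (r (m (g)) (r (r (m (g)) (m (g))) (m (m (g))))))

normal form = (m (r (m (g)) (r (r (m (g)) (m (g))) (m (m (g))))))


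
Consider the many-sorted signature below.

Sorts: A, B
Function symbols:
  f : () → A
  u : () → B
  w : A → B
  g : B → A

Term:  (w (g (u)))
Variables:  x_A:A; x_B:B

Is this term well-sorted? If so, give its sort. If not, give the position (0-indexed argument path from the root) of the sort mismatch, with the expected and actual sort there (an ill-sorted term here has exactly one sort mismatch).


well-sorted; sort = B

    (u) : B
  (g (u)) : A
(w (g (u))) : B


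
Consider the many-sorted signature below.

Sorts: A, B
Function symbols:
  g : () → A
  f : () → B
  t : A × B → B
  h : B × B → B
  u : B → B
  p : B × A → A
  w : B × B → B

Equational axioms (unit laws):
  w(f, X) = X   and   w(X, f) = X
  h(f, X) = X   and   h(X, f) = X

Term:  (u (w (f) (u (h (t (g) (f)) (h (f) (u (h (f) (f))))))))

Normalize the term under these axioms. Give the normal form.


1. (u (w (f) (u (h (t (g) (f)) (h (f) (u (h (f) (f))))))))  →  (u (u (h (t (g) (f)) (h (f) (u (h (f) (f)))))))
2. (u (u (h (t (g) (f)) (h (f) (u (h (f) (f)))))))  →  (u (u (h (t (g) (f)) (u (h (f) (f))))))
3. (u (u (h (t (g) (f)) (u (h (f) (f))))))  →  (u (u (h (t (g) (f)) (u (f)))))

normal form = (u (u (h (t (g) (f)) (u (f)))))


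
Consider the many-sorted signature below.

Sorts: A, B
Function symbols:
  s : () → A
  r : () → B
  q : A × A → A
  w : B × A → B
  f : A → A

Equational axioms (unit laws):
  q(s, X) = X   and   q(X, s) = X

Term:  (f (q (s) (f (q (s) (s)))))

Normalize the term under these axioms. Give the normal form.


1. (f (q (s) (f (q (s) (s)))))  →  (f (f (q (s) (s))))
2. (f (f (q (s) (s))))  →  (f (f (s)))

normal form = (f (f (s)))


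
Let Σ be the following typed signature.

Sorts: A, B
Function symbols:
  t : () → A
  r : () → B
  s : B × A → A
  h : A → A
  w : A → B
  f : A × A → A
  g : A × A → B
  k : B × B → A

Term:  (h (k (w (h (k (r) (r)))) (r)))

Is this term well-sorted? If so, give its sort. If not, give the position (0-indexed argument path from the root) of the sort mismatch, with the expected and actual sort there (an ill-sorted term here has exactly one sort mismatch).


          (r) : B
          (r) : B
        (k (r) (r)) : A
      (h (k (r) (r))) : A
    (w (h (k (r) (r)))) : B
    (r) : B
  (k (w (h (k (r) (r)))) (r)) : A
(h (k (w (h (k (r) (r)))) (r))) : A

well-sorted; sort = A


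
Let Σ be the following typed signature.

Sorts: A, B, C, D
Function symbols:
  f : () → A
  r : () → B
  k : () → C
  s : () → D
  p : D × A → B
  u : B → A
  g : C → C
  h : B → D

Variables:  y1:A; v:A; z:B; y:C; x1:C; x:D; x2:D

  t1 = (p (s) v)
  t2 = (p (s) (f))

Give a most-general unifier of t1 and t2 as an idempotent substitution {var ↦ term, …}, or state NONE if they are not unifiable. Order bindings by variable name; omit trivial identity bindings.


{v ↦ (f)}


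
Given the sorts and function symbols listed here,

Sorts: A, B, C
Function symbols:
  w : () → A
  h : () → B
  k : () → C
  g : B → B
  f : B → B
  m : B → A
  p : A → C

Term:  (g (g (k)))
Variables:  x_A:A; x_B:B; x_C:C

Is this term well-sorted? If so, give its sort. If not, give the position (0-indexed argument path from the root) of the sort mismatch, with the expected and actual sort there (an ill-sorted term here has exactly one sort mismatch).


ill-sorted at position [0, 0]: expected B, got C

    (k) : C
  (g (k)) : ✗ arg 0 at [0, 0] has sort C, expected B


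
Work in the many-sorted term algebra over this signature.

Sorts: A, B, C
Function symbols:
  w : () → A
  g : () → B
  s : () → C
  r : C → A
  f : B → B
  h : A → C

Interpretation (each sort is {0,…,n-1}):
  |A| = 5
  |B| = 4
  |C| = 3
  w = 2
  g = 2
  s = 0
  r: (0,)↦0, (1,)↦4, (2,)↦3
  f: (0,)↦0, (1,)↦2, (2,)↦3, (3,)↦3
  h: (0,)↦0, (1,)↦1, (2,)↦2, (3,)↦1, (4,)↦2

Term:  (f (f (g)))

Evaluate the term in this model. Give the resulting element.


  g = 2
  (f (g)) = f(2,) = 3
  (f (f (g))) = f(3,) = 3

value = 3


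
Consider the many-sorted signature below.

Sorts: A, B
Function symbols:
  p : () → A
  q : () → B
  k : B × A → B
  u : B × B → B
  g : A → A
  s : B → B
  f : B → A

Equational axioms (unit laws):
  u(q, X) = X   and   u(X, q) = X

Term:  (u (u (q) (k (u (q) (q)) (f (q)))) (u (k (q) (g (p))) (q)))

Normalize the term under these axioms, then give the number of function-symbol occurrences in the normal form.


size = 9

1. (u (u (q) (k (u (q) (q)) (f (q)))) (u (k (q) (g (p))) (q)))  →  (u (k (u (q) (q)) (f (q))) (u (k (q) (g (p))) (q)))
2. (u (k (u (q) (q)) (f (q))) (u (k (q) (g (p))) (q)))  →  (u (k (q) (f (q))) (u (k (q) (g (p))) (q)))
3. (u (k (q) (f (q))) (u (k (q) (g (p))) (q)))  →  (u (k (q) (f (q))) (k (q) (g (p))))
normal form: (u (k (q) (f (q))) (k (q) (g (p))))


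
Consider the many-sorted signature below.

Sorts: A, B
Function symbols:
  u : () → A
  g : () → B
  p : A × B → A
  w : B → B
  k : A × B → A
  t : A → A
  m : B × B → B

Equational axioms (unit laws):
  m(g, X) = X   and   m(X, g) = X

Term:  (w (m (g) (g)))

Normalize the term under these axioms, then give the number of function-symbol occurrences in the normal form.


size = 2

1. (w (m (g) (g)))  →  (w (g))
normal form: (w (g))


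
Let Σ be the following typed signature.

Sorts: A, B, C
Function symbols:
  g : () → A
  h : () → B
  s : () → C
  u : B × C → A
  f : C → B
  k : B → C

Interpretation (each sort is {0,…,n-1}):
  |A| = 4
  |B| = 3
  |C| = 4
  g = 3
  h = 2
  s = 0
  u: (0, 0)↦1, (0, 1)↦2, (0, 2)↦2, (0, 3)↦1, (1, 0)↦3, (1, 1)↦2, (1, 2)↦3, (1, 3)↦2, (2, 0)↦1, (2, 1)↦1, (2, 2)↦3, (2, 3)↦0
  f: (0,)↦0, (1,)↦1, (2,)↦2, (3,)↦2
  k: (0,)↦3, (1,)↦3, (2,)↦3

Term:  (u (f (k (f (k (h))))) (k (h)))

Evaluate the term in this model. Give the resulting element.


value = 0

  h = 2
  (k (h)) = k(2,) = 3
  (f (k (h))) = f(3,) = 2
  (k (f (k (h)))) = k(2,) = 3
  (f (k (f (k (h))))) = f(3,) = 2
  h = 2
  (k (h)) = k(2,) = 3
  (u (f (k (f (k (h))))) (k (h))) = u(2, 3) = 0


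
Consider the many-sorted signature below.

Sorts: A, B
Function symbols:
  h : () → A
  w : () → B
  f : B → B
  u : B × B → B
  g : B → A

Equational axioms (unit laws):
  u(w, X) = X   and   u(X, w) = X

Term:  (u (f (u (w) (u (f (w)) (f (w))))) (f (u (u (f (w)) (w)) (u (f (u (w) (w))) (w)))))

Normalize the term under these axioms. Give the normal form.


1. (u (f (u (w) (u (f (w)) (f (w))))) (f (u (u (f (w)) (w)) (u (f (u (w) (w))) (w)))))  →  (u (f (u (f (w)) (f (w)))) (f (u (u (f (w)) (w)) (u (f (u (w) (w))) (w)))))
2. (u (f (u (f (w)) (f (w)))) (f (u (u (f (w)) (w)) (u (f (u (w) (w))) (w)))))  →  (u (f (u (f (w)) (f (w)))) (f (u (f (w)) (u (f (u (w) (w))) (w)))))
3. (u (f (u (f (w)) (f (w)))) (f (u (f (w)) (u (f (u (w) (w))) (w)))))  →  (u (f (u (f (w)) (f (w)))) (f (u (f (w)) (f (u (w) (w))))))
4. (u (f (u (f (w)) (f (w)))) (f (u (f (w)) (f (u (w) (w))))))  →  (u (f (u (f (w)) (f (w)))) (f (u (f (w)) (f (w)))))

normal form = (u (f (u (f (w)) (f (w)))) (f (u (f (w)) (f (w)))))


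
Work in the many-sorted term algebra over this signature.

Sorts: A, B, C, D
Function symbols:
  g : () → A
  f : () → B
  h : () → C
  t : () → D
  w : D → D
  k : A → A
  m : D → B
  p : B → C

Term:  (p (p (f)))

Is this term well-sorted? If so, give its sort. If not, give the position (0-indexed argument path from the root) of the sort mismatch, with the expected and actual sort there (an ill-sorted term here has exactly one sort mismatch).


    (f) : B
  (p (f)) : C
(p (p (f))) : ✗ arg 0 at [0] has sort C, expected B

ill-sorted at position [0]: expected B, got C


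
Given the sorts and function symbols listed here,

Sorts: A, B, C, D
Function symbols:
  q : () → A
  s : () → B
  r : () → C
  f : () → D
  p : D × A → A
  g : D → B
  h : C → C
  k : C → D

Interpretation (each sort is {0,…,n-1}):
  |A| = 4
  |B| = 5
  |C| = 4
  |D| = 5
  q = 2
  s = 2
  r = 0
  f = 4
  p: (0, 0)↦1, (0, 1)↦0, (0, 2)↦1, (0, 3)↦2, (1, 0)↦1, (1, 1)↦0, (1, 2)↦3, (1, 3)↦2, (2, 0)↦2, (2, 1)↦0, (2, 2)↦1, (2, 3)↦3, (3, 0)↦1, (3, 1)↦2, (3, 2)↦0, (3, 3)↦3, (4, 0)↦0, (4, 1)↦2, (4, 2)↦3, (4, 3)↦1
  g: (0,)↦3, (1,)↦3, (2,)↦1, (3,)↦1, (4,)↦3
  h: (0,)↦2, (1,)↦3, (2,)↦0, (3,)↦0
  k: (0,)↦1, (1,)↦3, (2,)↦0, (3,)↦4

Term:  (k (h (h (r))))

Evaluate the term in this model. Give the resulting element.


value = 1

  r = 0
  (h (r)) = h(0,) = 2
  (h (h (r))) = h(2,) = 0
  (k (h (h (r)))) = k(0,) = 1


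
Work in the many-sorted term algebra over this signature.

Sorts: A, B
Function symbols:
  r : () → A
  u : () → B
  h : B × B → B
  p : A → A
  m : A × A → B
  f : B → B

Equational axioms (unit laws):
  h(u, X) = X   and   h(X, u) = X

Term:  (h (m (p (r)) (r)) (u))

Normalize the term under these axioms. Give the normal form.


normal form = (m (p (r)) (r))

1. (h (m (p (r)) (r)) (u))  →  (m (p (r)) (r))


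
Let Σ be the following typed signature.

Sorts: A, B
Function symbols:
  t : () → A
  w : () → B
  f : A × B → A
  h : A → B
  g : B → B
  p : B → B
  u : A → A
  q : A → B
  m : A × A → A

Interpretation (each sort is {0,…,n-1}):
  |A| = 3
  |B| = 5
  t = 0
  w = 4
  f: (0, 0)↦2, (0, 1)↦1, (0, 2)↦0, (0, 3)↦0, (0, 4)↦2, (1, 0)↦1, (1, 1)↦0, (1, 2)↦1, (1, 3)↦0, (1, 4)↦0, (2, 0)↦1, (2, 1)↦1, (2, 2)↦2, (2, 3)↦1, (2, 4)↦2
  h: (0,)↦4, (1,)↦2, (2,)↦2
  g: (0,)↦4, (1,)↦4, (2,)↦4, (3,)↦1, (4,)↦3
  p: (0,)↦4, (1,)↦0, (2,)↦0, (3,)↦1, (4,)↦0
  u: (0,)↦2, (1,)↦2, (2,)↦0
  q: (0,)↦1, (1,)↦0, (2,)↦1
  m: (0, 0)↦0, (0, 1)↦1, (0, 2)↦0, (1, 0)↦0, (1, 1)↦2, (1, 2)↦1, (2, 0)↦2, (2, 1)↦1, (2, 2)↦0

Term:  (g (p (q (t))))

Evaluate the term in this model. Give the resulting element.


value = 4

  t = 0
  (q (t)) = q(0,) = 1
  (p (q (t))) = p(1,) = 0
  (g (p (q (t)))) = g(0,) = 4


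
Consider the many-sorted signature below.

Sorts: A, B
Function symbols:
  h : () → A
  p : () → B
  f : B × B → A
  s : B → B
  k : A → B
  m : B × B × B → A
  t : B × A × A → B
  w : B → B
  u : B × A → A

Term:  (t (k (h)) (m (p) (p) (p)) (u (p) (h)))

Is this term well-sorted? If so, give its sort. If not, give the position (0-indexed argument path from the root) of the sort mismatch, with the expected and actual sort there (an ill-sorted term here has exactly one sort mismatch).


    (h) : A
  (k (h)) : B
    (p) : B
    (p) : B
    (p) : B
  (m (p) (p) (p)) : A
    (p) : B
    (h) : A
  (u (p) (h)) : A
(t (k (h)) (m (p) (p) (p)) (u (p) (h))) : B

well-sorted; sort = B


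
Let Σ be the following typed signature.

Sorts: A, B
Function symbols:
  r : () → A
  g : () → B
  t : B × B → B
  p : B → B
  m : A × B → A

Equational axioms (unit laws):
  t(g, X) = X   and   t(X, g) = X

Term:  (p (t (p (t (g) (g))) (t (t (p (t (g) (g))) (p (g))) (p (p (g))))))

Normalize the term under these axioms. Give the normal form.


1. (p (t (p (t (g) (g))) (t (t (p (t (g) (g))) (p (g))) (p (p (g))))))  →  (p (t (p (g)) (t (t (p (t (g) (g))) (p (g))) (p (p (g))))))
2. (p (t (p (g)) (t (t (p (t (g) (g))) (p (g))) (p (p (g))))))  →  (p (t (p (g)) (t (t (p (g)) (p (g))) (p (p (g))))))

normal form = (p (t (p (g)) (t (t (p (g)) (p (g))) (p (p (g))))))


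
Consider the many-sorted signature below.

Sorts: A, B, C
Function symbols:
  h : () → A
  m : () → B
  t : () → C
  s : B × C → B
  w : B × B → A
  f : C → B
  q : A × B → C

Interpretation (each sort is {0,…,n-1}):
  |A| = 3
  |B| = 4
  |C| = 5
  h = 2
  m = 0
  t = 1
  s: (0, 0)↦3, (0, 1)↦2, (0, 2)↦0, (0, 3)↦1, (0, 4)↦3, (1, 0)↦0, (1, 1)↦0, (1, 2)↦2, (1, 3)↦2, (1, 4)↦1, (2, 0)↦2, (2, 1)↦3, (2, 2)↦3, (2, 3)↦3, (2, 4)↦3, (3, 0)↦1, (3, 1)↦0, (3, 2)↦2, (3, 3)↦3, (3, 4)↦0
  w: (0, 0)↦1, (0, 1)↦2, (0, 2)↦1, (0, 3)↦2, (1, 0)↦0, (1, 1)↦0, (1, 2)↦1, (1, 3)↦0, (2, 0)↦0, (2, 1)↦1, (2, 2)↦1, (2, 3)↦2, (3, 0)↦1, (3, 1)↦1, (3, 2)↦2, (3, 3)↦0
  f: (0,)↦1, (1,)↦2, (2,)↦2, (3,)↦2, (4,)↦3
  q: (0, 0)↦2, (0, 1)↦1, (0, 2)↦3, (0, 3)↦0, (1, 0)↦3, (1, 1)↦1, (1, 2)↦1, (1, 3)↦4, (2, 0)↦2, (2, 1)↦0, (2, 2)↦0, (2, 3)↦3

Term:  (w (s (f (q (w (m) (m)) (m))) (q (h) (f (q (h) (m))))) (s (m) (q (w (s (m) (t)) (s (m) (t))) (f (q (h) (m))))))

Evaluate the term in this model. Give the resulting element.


value = 1

  m = 0
  m = 0
  (w (m) (m)) = w(0, 0) = 1
  m = 0
  (q (w (m) (m)) (m)) = q(1, 0) = 3
  (f (q (w (m) (m)) (m))) = f(3,) = 2
  h = 2
  h = 2
  m = 0
  (q (h) (m)) = q(2, 0) = 2
  (f (q (h) (m))) = f(2,) = 2
  (q (h) (f (q (h) (m)))) = q(2, 2) = 0
  (s (f (q (w (m) (m)) (m))) (q (h) (f (q (h) (m))))) = s(2, 0) = 2
  m = 0
  m = 0
  t = 1
  (s (m) (t)) = s(0, 1) = 2
  m = 0
  t = 1
  (s (m) (t)) = s(0, 1) = 2
  (w (s (m) (t)) (s (m) (t))) = w(2, 2) = 1
  h = 2
  m = 0
  (q (h) (m)) = q(2, 0) = 2
  (f (q (h) (m))) = f(2,) = 2
  (q (w (s (m) (t)) (s (m) (t))) (f (q (h) (m)))) = q(1, 2) = 1
  (s (m) (q (w (s (m) (t)) (s (m) (t))) (f (q (h) (m))))) = s(0, 1) = 2
  (w (s (f (q (w (m) (m)) (m))) (q (h) (f (q (h) (m))))) (s (m) (q (w (s (m) (t)) (s (m) (t))) (f (q (h) (m)))))) = w(2, 2) = 1


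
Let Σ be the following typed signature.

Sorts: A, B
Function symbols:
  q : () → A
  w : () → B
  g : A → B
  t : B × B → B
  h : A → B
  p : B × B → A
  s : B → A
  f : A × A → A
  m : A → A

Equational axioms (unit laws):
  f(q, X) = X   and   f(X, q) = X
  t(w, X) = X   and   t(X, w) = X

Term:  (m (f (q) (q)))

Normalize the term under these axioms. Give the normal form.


normal form = (m (q))

1. (m (f (q) (q)))  →  (m (q))


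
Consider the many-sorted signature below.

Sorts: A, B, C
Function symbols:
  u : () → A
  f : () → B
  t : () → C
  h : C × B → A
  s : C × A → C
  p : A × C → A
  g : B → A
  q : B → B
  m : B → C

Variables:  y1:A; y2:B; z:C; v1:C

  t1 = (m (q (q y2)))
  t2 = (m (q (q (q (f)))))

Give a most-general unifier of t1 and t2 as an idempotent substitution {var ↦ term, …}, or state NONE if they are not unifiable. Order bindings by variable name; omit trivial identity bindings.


{y2 ↦ (q (f))}


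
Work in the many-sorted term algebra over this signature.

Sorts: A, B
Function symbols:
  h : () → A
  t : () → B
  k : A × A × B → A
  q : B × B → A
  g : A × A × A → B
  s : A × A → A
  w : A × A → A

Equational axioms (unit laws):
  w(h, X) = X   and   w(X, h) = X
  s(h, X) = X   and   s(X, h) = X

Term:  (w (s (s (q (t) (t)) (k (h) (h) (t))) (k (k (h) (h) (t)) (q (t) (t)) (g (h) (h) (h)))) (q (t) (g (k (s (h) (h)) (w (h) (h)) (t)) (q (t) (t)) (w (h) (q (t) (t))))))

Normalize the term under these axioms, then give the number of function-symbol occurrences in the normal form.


size = 35

1. (w (s (s (q (t) (t)) (k (h) (h) (t))) (k (k (h) (h) (t)) (q (t) (t)) (g (h) (h) (h)))) (q (t) (g (k (s (h) (h)) (w (h) (h)) (t)) (q (t) (t)) (w (h) (q (t) (t))))))  →  (w (s (s (q (t) (t)) (k (h) (h) (t))) (k (k (h) (h) (t)) (q (t) (t)) (g (h) (h) (h)))) (q (t) (g (k (h) (w (h) (h)) (t)) (q (t) (t)) (w (h) (q (t) (t))))))
2. (w (s (s (q (t) (t)) (k (h) (h) (t))) (k (k (h) (h) (t)) (q (t) (t)) (g (h) (h) (h)))) (q (t) (g (k (h) (w (h) (h)) (t)) (q (t) (t)) (w (h) (q (t) (t))))))  →  (w (s (s (q (t) (t)) (k (h) (h) (t))) (k (k (h) (h) (t)) (q (t) (t)) (g (h) (h) (h)))) (q (t) (g (k (h) (h) (t)) (q (t) (t)) (w (h) (q (t) (t))))))
3. (w (s (s (q (t) (t)) (k (h) (h) (t))) (k (k (h) (h) (t)) (q (t) (t)) (g (h) (h) (h)))) (q (t) (g (k (h) (h) (t)) (q (t) (t)) (w (h) (q (t) (t))))))  →  (w (s (s (q (t) (t)) (k (h) (h) (t))) (k (k (h) (h) (t)) (q (t) (t)) (g (h) (h) (h)))) (q (t) (g (k (h) (h) (t)) (q (t) (t)) (q (t) (t)))))
normal form: (w (s (s (q (t) (t)) (k (h) (h) (t))) (k (k (h) (h) (t)) (q (t) (t)) (g (h) (h) (h)))) (q (t) (g (k (h) (h) (t)) (q (t) (t)) (q (t) (t)))))


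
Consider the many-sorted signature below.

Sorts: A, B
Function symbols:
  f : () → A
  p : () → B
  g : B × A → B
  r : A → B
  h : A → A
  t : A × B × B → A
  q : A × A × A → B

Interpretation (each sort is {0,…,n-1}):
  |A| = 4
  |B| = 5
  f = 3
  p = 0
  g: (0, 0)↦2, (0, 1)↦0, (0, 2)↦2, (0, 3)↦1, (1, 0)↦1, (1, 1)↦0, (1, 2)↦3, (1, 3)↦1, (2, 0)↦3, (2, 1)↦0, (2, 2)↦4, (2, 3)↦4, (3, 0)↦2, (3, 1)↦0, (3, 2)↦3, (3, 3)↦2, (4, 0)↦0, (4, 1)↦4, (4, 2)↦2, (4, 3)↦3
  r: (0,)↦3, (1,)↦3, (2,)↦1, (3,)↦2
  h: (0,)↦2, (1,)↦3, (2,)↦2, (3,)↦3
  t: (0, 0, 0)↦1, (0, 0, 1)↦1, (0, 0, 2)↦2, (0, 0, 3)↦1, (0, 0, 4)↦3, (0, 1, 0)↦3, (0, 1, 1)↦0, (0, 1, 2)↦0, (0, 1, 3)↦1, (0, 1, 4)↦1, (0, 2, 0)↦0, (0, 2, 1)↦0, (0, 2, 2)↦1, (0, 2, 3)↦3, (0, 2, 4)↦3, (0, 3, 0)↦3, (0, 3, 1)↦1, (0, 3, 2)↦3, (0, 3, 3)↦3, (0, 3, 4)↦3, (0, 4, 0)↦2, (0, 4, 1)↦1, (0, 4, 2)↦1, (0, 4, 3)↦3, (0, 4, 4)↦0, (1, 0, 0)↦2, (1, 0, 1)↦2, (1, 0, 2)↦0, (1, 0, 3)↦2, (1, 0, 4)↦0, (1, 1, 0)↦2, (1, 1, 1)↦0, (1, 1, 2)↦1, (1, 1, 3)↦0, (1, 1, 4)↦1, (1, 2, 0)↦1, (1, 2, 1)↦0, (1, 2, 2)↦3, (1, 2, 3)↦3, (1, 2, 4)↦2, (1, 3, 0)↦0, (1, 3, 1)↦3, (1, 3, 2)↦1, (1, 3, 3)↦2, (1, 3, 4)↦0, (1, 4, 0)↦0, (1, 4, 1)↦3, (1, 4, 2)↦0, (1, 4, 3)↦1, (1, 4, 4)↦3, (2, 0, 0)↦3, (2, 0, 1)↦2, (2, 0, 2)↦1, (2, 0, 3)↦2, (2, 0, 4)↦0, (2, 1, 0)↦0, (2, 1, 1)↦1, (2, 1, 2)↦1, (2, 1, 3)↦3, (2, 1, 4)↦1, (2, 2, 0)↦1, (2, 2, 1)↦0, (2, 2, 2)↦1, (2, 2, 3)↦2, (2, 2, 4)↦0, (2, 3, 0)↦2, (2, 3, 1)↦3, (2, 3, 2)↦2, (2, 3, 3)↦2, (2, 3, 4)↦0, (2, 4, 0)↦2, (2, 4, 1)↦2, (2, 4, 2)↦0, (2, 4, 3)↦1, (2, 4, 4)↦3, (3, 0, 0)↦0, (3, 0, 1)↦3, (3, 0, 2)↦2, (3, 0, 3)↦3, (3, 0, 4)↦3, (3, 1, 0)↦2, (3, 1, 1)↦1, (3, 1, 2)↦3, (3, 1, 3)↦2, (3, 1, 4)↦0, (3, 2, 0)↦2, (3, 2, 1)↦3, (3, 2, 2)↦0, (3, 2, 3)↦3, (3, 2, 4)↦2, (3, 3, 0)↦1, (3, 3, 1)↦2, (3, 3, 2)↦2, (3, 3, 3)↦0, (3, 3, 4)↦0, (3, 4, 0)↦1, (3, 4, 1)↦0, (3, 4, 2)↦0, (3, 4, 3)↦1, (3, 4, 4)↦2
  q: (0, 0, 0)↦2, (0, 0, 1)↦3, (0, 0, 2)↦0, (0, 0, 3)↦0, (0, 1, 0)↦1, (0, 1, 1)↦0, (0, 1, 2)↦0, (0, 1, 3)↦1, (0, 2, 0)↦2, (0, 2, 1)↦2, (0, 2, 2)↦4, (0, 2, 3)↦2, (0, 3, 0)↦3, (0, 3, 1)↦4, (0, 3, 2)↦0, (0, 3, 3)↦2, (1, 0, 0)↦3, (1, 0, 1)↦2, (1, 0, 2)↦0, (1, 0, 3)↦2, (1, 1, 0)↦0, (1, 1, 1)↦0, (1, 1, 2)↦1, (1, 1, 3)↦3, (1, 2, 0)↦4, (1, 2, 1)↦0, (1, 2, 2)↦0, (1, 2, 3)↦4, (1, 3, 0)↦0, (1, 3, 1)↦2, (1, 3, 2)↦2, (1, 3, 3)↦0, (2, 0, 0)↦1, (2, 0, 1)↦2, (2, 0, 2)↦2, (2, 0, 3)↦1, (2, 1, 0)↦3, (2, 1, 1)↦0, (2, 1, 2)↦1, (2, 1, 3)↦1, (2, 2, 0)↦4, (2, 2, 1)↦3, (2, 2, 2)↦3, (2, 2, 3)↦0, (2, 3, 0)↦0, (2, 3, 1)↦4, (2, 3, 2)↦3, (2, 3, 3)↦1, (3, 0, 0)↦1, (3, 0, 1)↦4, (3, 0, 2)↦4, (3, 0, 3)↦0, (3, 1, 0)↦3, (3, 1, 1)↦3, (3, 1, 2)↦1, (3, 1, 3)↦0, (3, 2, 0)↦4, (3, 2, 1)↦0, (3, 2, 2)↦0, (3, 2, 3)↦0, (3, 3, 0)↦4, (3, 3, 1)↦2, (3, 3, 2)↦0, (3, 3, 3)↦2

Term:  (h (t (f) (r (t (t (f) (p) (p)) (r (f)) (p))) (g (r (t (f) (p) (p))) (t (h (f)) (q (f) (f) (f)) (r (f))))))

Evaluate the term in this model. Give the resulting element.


  f = 3
  f = 3
  p = 0
  p = 0
  (t (f) (p) (p)) = t(3, 0, 0) = 0
  f = 3
  (r (f)) = r(3,) = 2
  p = 0
  (t (t (f) (p) (p)) (r (f)) (p)) = t(0, 2, 0) = 0
  (r (t (t (f) (p) (p)) (r (f)) (p))) = r(0,) = 3
  f = 3
  p = 0
  p = 0
  (t (f) (p) (p)) = t(3, 0, 0) = 0
  (r (t (f) (p) (p))) = r(0,) = 3
  f = 3
  (h (f)) = h(3,) = 3
  f = 3
  f = 3
  f = 3
  (q (f) (f) (f)) = q(3, 3, 3) = 2
  f = 3
  (r (f)) = r(3,) = 2
  (t (h (f)) (q (f) (f) (f)) (r (f))) = t(3, 2, 2) = 0
  (g (r (t (f) (p) (p))) (t (h (f)) (q (f) (f) (f)) (r (f)))) = g(3, 0) = 2
  (t (f) (r (t (t (f) (p) (p)) (r (f)) (p))) (g (r (t (f) (p) (p))) (t (h (f)) (q (f) (f) (f)) (r (f))))) = t(3, 3, 2) = 2
  (h (t (f) (r (t (t (f) (p) (p)) (r (f)) (p))) (g (r (t (f) (p) (p))) (t (h (f)) (q (f) (f) (f)) (r (f)))))) = h(2,) = 2

value = 2


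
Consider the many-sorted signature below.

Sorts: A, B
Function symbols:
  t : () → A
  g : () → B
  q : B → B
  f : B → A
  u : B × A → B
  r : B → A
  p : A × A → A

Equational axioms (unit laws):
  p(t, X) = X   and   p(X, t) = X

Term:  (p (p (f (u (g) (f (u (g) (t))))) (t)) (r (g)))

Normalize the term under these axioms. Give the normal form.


normal form = (p (f (u (g) (f (u (g) (t))))) (r (g)))

1. (p (p (f (u (g) (f (u (g) (t))))) (t)) (r (g)))  →  (p (f (u (g) (f (u (g) (t))))) (r (g)))


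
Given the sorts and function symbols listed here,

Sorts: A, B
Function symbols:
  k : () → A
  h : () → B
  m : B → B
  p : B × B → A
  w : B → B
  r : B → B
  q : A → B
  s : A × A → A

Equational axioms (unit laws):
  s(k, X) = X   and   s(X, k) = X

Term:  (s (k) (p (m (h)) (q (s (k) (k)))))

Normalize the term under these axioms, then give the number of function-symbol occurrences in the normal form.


1. (s (k) (p (m (h)) (q (s (k) (k)))))  →  (p (m (h)) (q (s (k) (k))))
2. (p (m (h)) (q (s (k) (k))))  →  (p (m (h)) (q (k)))
normal form: (p (m (h)) (q (k)))

size = 5


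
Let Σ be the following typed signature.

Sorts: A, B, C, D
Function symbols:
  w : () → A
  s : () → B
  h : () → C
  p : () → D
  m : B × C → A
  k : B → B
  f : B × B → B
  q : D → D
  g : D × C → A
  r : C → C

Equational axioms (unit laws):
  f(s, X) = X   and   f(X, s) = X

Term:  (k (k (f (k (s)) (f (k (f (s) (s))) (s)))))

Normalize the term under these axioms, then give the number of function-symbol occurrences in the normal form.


size = 7

1. (k (k (f (k (s)) (f (k (f (s) (s))) (s)))))  →  (k (k (f (k (s)) (k (f (s) (s))))))
2. (k (k (f (k (s)) (k (f (s) (s))))))  →  (k (k (f (k (s)) (k (s)))))
normal form: (k (k (f (k (s)) (k (s)))))


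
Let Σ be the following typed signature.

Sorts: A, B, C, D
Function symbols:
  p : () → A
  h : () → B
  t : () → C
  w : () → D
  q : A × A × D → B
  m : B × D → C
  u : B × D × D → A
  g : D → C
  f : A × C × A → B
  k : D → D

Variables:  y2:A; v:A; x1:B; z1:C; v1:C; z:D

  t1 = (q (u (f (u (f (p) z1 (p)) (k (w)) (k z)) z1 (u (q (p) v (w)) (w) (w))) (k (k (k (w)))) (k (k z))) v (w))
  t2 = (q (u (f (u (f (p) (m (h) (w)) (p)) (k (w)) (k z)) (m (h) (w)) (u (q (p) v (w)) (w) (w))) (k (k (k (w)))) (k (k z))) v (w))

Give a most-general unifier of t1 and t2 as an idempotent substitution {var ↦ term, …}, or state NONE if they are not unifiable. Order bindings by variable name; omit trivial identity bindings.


{z1 ↦ (m (h) (w))}


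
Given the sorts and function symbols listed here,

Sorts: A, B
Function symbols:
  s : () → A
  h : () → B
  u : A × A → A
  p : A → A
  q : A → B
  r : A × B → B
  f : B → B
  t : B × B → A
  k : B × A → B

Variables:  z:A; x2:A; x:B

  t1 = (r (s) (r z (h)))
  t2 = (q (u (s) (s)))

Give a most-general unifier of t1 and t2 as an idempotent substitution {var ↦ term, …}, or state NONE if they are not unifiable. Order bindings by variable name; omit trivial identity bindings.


head clash or occurs-check failure — not unifiable

NONE (not unifiable)
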